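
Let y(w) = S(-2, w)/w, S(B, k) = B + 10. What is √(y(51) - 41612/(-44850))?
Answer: √700610222/25415 ≈ 1.0415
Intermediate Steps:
S(B, k) = 10 + B
y(w) = 8/w (y(w) = (10 - 2)/w = 8/w)
√(y(51) - 41612/(-44850)) = √(8/51 - 41612/(-44850)) = √(8*(1/51) - 41612*(-1/44850)) = √(8/51 + 20806/22425) = √(137834/127075) = √700610222/25415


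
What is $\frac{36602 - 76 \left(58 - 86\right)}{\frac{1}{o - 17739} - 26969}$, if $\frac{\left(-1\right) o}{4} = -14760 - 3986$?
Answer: $- \frac{369516475}{257306734} \approx -1.4361$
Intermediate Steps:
$o = 74984$ ($o = - 4 \left(-14760 - 3986\right) = \left(-4\right) \left(-18746\right) = 74984$)
$\frac{36602 - 76 \left(58 - 86\right)}{\frac{1}{o - 17739} - 26969} = \frac{36602 - 76 \left(58 - 86\right)}{\frac{1}{74984 - 17739} - 26969} = \frac{36602 - -2128}{\frac{1}{57245} - 26969} = \frac{36602 + 2128}{\frac{1}{57245} - 26969} = \frac{38730}{- \frac{1543840404}{57245}} = 38730 \left(- \frac{57245}{1543840404}\right) = - \frac{369516475}{257306734}$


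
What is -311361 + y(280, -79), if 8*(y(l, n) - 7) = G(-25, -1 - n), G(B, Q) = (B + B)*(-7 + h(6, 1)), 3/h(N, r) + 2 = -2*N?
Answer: -17433299/56 ≈ -3.1131e+5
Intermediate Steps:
h(N, r) = 3/(-2 - 2*N)
G(B, Q) = -101*B/7 (G(B, Q) = (B + B)*(-7 - 3/(2 + 2*6)) = (2*B)*(-7 - 3/(2 + 12)) = (2*B)*(-7 - 3/14) = (2*B)*(-101/14) = -101*B/7)
y(l, n) = 2917/56 (y(l, n) = 7 + (-101/7*(-25))/8 = 7 + (⅛)*(2525/7) = 7 + 2525/56 = 2917/56)
-311361 + y(280, -79) = -311361 + 2917/56 = -17433299/56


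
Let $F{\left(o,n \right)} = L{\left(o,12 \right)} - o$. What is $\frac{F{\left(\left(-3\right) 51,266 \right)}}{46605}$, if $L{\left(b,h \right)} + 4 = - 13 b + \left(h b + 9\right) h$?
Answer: $- \frac{1522}{3585} \approx -0.42455$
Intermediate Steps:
$L{\left(b,h \right)} = -4 - 13 b + h \left(9 + b h\right)$ ($L{\left(b,h \right)} = -4 - \left(13 b - \left(h b + 9\right) h\right) = -4 - \left(13 b - \left(b h + 9\right) h\right) = -4 - \left(13 b - \left(9 + b h\right) h\right) = -4 - \left(13 b - h \left(9 + b h\right)\right) = -4 - 13 b + h \left(9 + b h\right)$)
$F{\left(o,n \right)} = 104 + 130 o$ ($F{\left(o,n \right)} = \left(-4 - 13 o + 9 \cdot 12 + o 12^{2}\right) - o = \left(-4 - 13 o + 108 + o 144\right) - o = \left(-4 - 13 o + 108 + 144 o\right) - o = \left(104 + 131 o\right) - o = 104 + 130 o$)
$\frac{F{\left(\left(-3\right) 51,266 \right)}}{46605} = \frac{104 + 130 \left(\left(-3\right) 51\right)}{46605} = \left(104 + 130 \left(-153\right)\right) \frac{1}{46605} = \left(104 - 19890\right) \frac{1}{46605} = \left(-19786\right) \frac{1}{46605} = - \frac{1522}{3585}$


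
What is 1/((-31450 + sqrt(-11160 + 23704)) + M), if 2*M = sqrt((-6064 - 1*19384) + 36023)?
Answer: -13928/436474489 - 10*sqrt(47)/1309423467 ≈ -3.1963e-5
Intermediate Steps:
M = 15*sqrt(47)/2 (M = sqrt((-6064 - 1*19384) + 36023)/2 = sqrt((-6064 - 19384) + 36023)/2 = sqrt(-25448 + 36023)/2 = sqrt(10575)/2 = (15*sqrt(47))/2 = 15*sqrt(47)/2 ≈ 51.417)
1/((-31450 + sqrt(-11160 + 23704)) + M) = 1/((-31450 + sqrt(-11160 + 23704)) + 15*sqrt(47)/2) = 1/((-31450 + sqrt(12544)) + 15*sqrt(47)/2) = 1/((-31450 + 112) + 15*sqrt(47)/2) = 1/(-31338 + 15*sqrt(47)/2)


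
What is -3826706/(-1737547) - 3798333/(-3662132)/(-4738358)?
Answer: 66402880409007581585/30150771215102885032 ≈ 2.2024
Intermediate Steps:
-3826706/(-1737547) - 3798333/(-3662132)/(-4738358) = -3826706*(-1/1737547) - 3798333*(-1/3662132)*(-1/4738358) = 3826706/1737547 + (3798333/3662132)*(-1/4738358) = 3826706/1737547 - 3798333/17352492459256 = 66402880409007581585/30150771215102885032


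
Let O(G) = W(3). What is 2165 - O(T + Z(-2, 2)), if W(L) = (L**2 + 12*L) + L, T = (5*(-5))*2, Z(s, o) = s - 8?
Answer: 2117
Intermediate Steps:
Z(s, o) = -8 + s
T = -50 (T = -25*2 = -50)
W(L) = L**2 + 13*L
O(G) = 48 (O(G) = 3*(13 + 3) = 3*16 = 48)
2165 - O(T + Z(-2, 2)) = 2165 - 1*48 = 2165 - 48 = 2117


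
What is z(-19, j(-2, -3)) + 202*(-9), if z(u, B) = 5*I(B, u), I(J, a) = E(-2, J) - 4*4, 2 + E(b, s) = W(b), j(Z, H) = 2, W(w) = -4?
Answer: -1928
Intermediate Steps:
E(b, s) = -6 (E(b, s) = -2 - 4 = -6)
I(J, a) = -22 (I(J, a) = -6 - 4*4 = -6 - 16 = -22)
z(u, B) = -110 (z(u, B) = 5*(-22) = -110)
z(-19, j(-2, -3)) + 202*(-9) = -110 + 202*(-9) = -110 - 1818 = -1928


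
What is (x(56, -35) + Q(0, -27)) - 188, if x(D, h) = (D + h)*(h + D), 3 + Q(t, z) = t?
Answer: 250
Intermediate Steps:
Q(t, z) = -3 + t
x(D, h) = (D + h)² (x(D, h) = (D + h)*(D + h) = (D + h)²)
(x(56, -35) + Q(0, -27)) - 188 = ((56 - 35)² + (-3 + 0)) - 188 = (21² - 3) - 188 = (441 - 3) - 188 = 438 - 188 = 250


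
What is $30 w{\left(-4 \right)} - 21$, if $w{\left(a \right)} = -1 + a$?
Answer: $-171$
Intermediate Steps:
$30 w{\left(-4 \right)} - 21 = 30 \left(-1 - 4\right) - 21 = 30 \left(-5\right) - 21 = -150 - 21 = -171$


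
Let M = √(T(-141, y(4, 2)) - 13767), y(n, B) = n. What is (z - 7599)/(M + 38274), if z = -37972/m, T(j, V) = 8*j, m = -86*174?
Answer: -362561513428/1826747721837 + 28418366*I*√1655/1826747721837 ≈ -0.19847 + 0.00063288*I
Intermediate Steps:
m = -14964
M = 3*I*√1655 (M = √(8*(-141) - 13767) = √(-1128 - 13767) = √(-14895) = 3*I*√1655 ≈ 122.05*I)
z = 9493/3741 (z = -37972/(-14964) = -37972*(-1/14964) = 9493/3741 ≈ 2.5376)
(z - 7599)/(M + 38274) = (9493/3741 - 7599)/(3*I*√1655 + 38274) = -28418366/(3741*(38274 + 3*I*√1655))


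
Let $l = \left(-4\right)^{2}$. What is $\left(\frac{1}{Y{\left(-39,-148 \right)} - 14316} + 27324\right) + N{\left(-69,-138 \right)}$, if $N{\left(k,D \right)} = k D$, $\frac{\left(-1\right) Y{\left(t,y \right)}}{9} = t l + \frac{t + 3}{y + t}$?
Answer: $\frac{59956695317}{1627224} \approx 36846.0$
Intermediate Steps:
$l = 16$
$Y{\left(t,y \right)} = - 144 t - \frac{9 \left(3 + t\right)}{t + y}$ ($Y{\left(t,y \right)} = - 9 \left(t 16 + \frac{t + 3}{y + t}\right) = - 9 \left(16 t + \frac{3 + t}{t + y}\right) = - 144 t - \frac{9 \left(3 + t\right)}{t + y}$)
$N{\left(k,D \right)} = D k$
$\left(\frac{1}{Y{\left(-39,-148 \right)} - 14316} + 27324\right) + N{\left(-69,-138 \right)} = \left(\frac{1}{\frac{9 \left(-3 - -39 - 16 \left(-39\right)^{2} - \left(-624\right) \left(-148\right)\right)}{-39 - 148} - 14316} + 27324\right) - -9522 = \left(\frac{1}{\frac{9 \left(-3 + 39 - 24336 - 92352\right)}{-187} - 14316} + 27324\right) + 9522 = \left(\frac{1}{9 \left(- \frac{1}{187}\right) \left(-3 + 39 - 24336 - 92352\right) - 14316} + 27324\right) + 9522 = \left(\frac{1}{9 \left(- \frac{1}{187}\right) \left(-116652\right) - 14316} + 27324\right) + 9522 = \left(\frac{1}{\frac{1049868}{187} - 14316} + 27324\right) + 9522 = \left(\frac{1}{- \frac{1627224}{187}} + 27324\right) + 9522 = \left(- \frac{187}{1627224} + 27324\right) + 9522 = \frac{44462268389}{1627224} + 9522 = \frac{59956695317}{1627224}$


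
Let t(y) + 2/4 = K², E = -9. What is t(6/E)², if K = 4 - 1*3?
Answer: ¼ ≈ 0.25000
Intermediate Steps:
K = 1 (K = 4 - 3 = 1)
t(y) = ½ (t(y) = -½ + 1² = -½ + 1 = ½)
t(6/E)² = (½)² = ¼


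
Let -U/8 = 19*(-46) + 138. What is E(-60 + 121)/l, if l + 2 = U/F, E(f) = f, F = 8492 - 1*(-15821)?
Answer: -1483093/42738 ≈ -34.702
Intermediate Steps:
U = 5888 (U = -8*(19*(-46) + 138) = -8*(-874 + 138) = -8*(-736) = 5888)
F = 24313 (F = 8492 + 15821 = 24313)
l = -42738/24313 (l = -2 + 5888/24313 = -42738/24313 ≈ -1.7578)
E(-60 + 121)/l = (-60 + 121)/(-42738/24313) = 61*(-24313/42738) = -1483093/42738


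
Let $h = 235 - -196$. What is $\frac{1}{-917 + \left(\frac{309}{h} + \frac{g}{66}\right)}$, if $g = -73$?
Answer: $- \frac{28446}{26096051} \approx -0.00109$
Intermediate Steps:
$h = 431$ ($h = 235 + 196 = 431$)
$\frac{1}{-917 + \left(\frac{309}{h} + \frac{g}{66}\right)} = \frac{1}{-917 + \left(\frac{309}{431} - \frac{73}{66}\right)} = \frac{1}{-917 - \frac{11069}{28446}} = \frac{1}{- \frac{26096051}{28446}} = - \frac{28446}{26096051}$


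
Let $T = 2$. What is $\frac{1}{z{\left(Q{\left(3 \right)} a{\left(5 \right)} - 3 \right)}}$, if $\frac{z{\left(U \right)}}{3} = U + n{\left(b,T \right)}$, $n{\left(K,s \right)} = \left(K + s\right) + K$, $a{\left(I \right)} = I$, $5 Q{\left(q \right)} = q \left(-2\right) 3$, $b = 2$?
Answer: $- \frac{1}{45} \approx -0.022222$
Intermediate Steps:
$Q{\left(q \right)} = - \frac{6 q}{5}$ ($Q{\left(q \right)} = \frac{q \left(-2\right) 3}{5} = \frac{- 2 q 3}{5} = \frac{\left(-6\right) q}{5} = - \frac{6 q}{5}$)
$n{\left(K,s \right)} = s + 2 K$
$z{\left(U \right)} = 18 + 3 U$ ($z{\left(U \right)} = 3 \left(U + \left(2 + 2 \cdot 2\right)\right) = 3 \left(U + \left(2 + 4\right)\right) = 3 \left(U + 6\right) = 3 \left(6 + U\right) = 18 + 3 U$)
$\frac{1}{z{\left(Q{\left(3 \right)} a{\left(5 \right)} - 3 \right)}} = \frac{1}{18 + 3 \left(\left(- \frac{6}{5}\right) 3 \cdot 5 - 3\right)} = \frac{1}{18 + 3 \left(\left(- \frac{18}{5}\right) 5 - 3\right)} = \frac{1}{18 + 3 \left(-18 - 3\right)} = \frac{1}{18 + 3 \left(-21\right)} = \frac{1}{18 - 63} = \frac{1}{-45} = - \frac{1}{45}$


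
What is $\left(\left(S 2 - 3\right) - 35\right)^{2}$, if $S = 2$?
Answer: $1156$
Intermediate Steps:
$\left(\left(S 2 - 3\right) - 35\right)^{2} = \left(\left(2 \cdot 2 - 3\right) - 35\right)^{2} = \left(\left(4 - 3\right) - 35\right)^{2} = \left(1 - 35\right)^{2} = \left(-34\right)^{2} = 1156$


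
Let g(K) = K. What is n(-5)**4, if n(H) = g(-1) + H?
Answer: 1296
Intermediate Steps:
n(H) = -1 + H
n(-5)**4 = (-1 - 5)**4 = (-6)**4 = 1296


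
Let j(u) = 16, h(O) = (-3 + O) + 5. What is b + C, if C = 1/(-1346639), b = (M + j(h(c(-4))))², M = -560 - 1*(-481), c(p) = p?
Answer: 5344810190/1346639 ≈ 3969.0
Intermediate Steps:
M = -79 (M = -560 + 481 = -79)
h(O) = 2 + O
b = 3969 (b = (-79 + 16)² = (-63)² = 3969)
C = -1/1346639 ≈ -7.4259e-7
b + C = 3969 - 1/1346639 = 5344810190/1346639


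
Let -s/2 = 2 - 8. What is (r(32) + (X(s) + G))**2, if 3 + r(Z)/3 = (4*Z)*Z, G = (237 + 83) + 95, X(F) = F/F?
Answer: 161163025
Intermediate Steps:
s = 12 (s = -2*(2 - 8) = -2*(-6) = 12)
X(F) = 1
G = 415 (G = 320 + 95 = 415)
r(Z) = -9 + 12*Z**2 (r(Z) = -9 + 3*((4*Z)*Z) = -9 + 3*(4*Z**2) = -9 + 12*Z**2)
(r(32) + (X(s) + G))**2 = ((-9 + 12*32**2) + (1 + 415))**2 = ((-9 + 12*1024) + 416)**2 = ((-9 + 12288) + 416)**2 = (12279 + 416)**2 = 12695**2 = 161163025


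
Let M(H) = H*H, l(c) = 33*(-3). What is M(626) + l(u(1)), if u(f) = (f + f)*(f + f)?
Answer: 391777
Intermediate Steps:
u(f) = 4*f² (u(f) = (2*f)*(2*f) = 4*f²)
l(c) = -99
M(H) = H²
M(626) + l(u(1)) = 626² - 99 = 391876 - 99 = 391777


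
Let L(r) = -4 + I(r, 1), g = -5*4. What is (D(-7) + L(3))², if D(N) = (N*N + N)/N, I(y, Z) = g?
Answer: 900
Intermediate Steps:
g = -20
I(y, Z) = -20
D(N) = (N + N²)/N (D(N) = (N² + N)/N = (N + N²)/N)
L(r) = -24 (L(r) = -4 - 20 = -24)
(D(-7) + L(3))² = ((1 - 7) - 24)² = (-6 - 24)² = (-30)² = 900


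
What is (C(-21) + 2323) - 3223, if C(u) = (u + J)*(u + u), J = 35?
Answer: -1488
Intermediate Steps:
C(u) = 2*u*(35 + u) (C(u) = (u + 35)*(u + u) = (35 + u)*(2*u) = 2*u*(35 + u))
(C(-21) + 2323) - 3223 = (2*(-21)*(35 - 21) + 2323) - 3223 = (2*(-21)*14 + 2323) - 3223 = (-588 + 2323) - 3223 = 1735 - 3223 = -1488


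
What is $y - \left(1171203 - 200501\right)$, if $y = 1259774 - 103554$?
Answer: $185518$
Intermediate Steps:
$y = 1156220$
$y - \left(1171203 - 200501\right) = 1156220 - \left(1171203 - 200501\right) = 1156220 - 970702 = 185518$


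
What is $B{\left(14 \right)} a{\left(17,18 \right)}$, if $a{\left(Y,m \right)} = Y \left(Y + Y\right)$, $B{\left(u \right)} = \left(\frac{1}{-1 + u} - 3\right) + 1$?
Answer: $- \frac{14450}{13} \approx -1111.5$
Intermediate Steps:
$B{\left(u \right)} = -2 + \frac{1}{-1 + u}$ ($B{\left(u \right)} = \left(-3 + \frac{1}{-1 + u}\right) + 1 = -2 + \frac{1}{-1 + u}$)
$a{\left(Y,m \right)} = 2 Y^{2}$ ($a{\left(Y,m \right)} = Y 2 Y = 2 Y^{2}$)
$B{\left(14 \right)} a{\left(17,18 \right)} = \frac{3 - 28}{-1 + 14} \cdot 2 \cdot 17^{2} = \frac{3 - 28}{13} \cdot 2 \cdot 289 = \frac{1}{13} \left(-25\right) 578 = \left(- \frac{25}{13}\right) 578 = - \frac{14450}{13}$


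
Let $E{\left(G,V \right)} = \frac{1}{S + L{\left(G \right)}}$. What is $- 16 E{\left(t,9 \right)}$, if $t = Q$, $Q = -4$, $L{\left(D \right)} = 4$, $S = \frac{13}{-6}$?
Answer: $- \frac{96}{11} \approx -8.7273$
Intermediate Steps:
$S = - \frac{13}{6}$ ($S = 13 \left(- \frac{1}{6}\right) = - \frac{13}{6} \approx -2.1667$)
$t = -4$
$E{\left(G,V \right)} = \frac{6}{11}$ ($E{\left(G,V \right)} = \frac{1}{- \frac{13}{6} + 4} = \frac{1}{\frac{11}{6}} = \frac{6}{11}$)
$- 16 E{\left(t,9 \right)} = \left(-16\right) \frac{6}{11} = - \frac{96}{11}$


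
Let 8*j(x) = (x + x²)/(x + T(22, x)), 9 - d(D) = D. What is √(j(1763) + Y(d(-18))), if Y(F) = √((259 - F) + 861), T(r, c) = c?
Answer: √(441 + 4*√1093)/2 ≈ 11.971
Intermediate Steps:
d(D) = 9 - D
Y(F) = √(1120 - F)
j(x) = (x + x²)/(16*x) (j(x) = ((x + x²)/(x + x))/8 = ((x + x²)/((2*x)))/8 = ((x + x²)*(1/(2*x)))/8 = ((x + x²)/(2*x))/8 = (x + x²)/(16*x))
√(j(1763) + Y(d(-18))) = √((1/16 + (1/16)*1763) + √(1120 - (9 - 1*(-18)))) = √((1/16 + 1763/16) + √(1120 - (9 + 18))) = √(441/4 + √(1120 - 1*27)) = √(441/4 + √(1120 - 27)) = √(441/4 + √1093)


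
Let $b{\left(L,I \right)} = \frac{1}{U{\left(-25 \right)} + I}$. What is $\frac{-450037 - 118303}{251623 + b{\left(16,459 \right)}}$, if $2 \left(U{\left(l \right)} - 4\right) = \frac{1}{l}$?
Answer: $- \frac{13156502660}{5824820877} \approx -2.2587$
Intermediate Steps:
$U{\left(l \right)} = 4 + \frac{1}{2 l}$
$b{\left(L,I \right)} = \frac{1}{\frac{199}{50} + I}$ ($b{\left(L,I \right)} = \frac{1}{\left(4 + \frac{1}{2 \left(-25\right)}\right) + I} = \frac{1}{\left(4 + \frac{1}{2} \left(- \frac{1}{25}\right)\right) + I} = \frac{1}{\left(4 - \frac{1}{50}\right) + I} = \frac{1}{\frac{199}{50} + I}$)
$\frac{-450037 - 118303}{251623 + b{\left(16,459 \right)}} = \frac{-450037 - 118303}{251623 + \frac{50}{199 + 50 \cdot 459}} = - \frac{568340}{251623 + \frac{50}{199 + 22950}} = - \frac{568340}{251623 + \frac{50}{23149}} = - \frac{568340}{\frac{5824820877}{23149}} = \left(-568340\right) \frac{23149}{5824820877} = - \frac{13156502660}{5824820877}$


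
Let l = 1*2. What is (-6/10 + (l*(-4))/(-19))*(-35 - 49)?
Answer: 1428/95 ≈ 15.032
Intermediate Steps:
l = 2
(-6/10 + (l*(-4))/(-19))*(-35 - 49) = (-6/10 + (2*(-4))/(-19))*(-35 - 49) = (-6*⅒ - 8*(-1/19))*(-84) = (-⅗ + 8/19)*(-84) = -17/95*(-84) = 1428/95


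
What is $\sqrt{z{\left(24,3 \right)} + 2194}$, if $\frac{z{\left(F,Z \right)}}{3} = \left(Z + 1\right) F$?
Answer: $\sqrt{2482} \approx 49.82$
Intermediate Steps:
$z{\left(F,Z \right)} = 3 F \left(1 + Z\right)$ ($z{\left(F,Z \right)} = 3 \left(Z + 1\right) F = 3 \left(1 + Z\right) F = 3 F \left(1 + Z\right)$)
$\sqrt{z{\left(24,3 \right)} + 2194} = \sqrt{3 \cdot 24 \left(1 + 3\right) + 2194} = \sqrt{3 \cdot 24 \cdot 4 + 2194} = \sqrt{288 + 2194} = \sqrt{2482}$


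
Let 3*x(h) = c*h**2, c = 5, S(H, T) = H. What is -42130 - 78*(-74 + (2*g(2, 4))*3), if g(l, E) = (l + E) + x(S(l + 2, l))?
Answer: -51646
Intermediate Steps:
x(h) = 5*h**2/3 (x(h) = (5*h**2)/3 = 5*h**2/3)
g(l, E) = E + l + 5*(2 + l)**2/3 (g(l, E) = (l + E) + 5*(l + 2)**2/3 = (E + l) + 5*(2 + l)**2/3 = E + l + 5*(2 + l)**2/3)
-42130 - 78*(-74 + (2*g(2, 4))*3) = -42130 - 78*(-74 + (2*(4 + 2 + 5*(2 + 2)**2/3))*3) = -42130 - 78*(-74 + (2*(4 + 2 + (5/3)*4**2))*3) = -42130 - 78*(-74 + (2*(4 + 2 + (5/3)*16))*3) = -42130 - 78*(-74 + (2*(4 + 2 + 80/3))*3) = -42130 - 78*(-74 + (2*(98/3))*3) = -42130 - 78*(-74 + (196/3)*3) = -42130 - 78*(-74 + 196) = -42130 - 78*122 = -42130 - 9516 = -51646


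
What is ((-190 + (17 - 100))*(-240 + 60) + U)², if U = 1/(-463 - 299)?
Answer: 1402103985413041/580644 ≈ 2.4147e+9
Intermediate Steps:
U = -1/762 (U = 1/(-762) = -1/762 ≈ -0.0013123)
((-190 + (17 - 100))*(-240 + 60) + U)² = ((-190 + (17 - 100))*(-240 + 60) - 1/762)² = ((-190 - 83)*(-180) - 1/762)² = (-273*(-180) - 1/762)² = (49140 - 1/762)² = (37444679/762)² = 1402103985413041/580644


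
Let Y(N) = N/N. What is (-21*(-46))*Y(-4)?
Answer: 966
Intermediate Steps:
Y(N) = 1
(-21*(-46))*Y(-4) = -21*(-46)*1 = 966*1 = 966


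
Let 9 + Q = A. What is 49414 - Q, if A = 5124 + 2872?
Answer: 41427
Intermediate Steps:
A = 7996
Q = 7987 (Q = -9 + 7996 = 7987)
49414 - Q = 49414 - 1*7987 = 49414 - 7987 = 41427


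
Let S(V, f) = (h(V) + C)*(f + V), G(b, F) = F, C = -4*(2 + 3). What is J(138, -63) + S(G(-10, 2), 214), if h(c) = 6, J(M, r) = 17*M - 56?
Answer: -734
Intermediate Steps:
J(M, r) = -56 + 17*M
C = -20 (C = -4*5 = -20)
S(V, f) = -14*V - 14*f (S(V, f) = (6 - 20)*(f + V) = -14*(V + f) = -14*V - 14*f)
J(138, -63) + S(G(-10, 2), 214) = (-56 + 17*138) + (-14*2 - 14*214) = (-56 + 2346) + (-28 - 2996) = 2290 - 3024 = -734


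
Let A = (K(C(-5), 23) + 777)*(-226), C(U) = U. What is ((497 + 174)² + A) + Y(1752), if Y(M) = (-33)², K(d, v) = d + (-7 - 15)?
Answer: 281830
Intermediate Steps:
K(d, v) = -22 + d (K(d, v) = d - 22 = -22 + d)
Y(M) = 1089
A = -169500 (A = ((-22 - 5) + 777)*(-226) = (-27 + 777)*(-226) = 750*(-226) = -169500)
((497 + 174)² + A) + Y(1752) = ((497 + 174)² - 169500) + 1089 = (671² - 169500) + 1089 = (450241 - 169500) + 1089 = 280741 + 1089 = 281830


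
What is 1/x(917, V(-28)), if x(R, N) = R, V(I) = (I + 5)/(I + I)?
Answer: 1/917 ≈ 0.0010905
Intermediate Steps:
V(I) = (5 + I)/(2*I) (V(I) = (5 + I)/((2*I)) = (5 + I)*(1/(2*I)) = (5 + I)/(2*I))
1/x(917, V(-28)) = 1/917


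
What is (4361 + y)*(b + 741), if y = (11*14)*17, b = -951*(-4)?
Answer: 31719555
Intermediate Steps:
b = 3804
y = 2618 (y = 154*17 = 2618)
(4361 + y)*(b + 741) = (4361 + 2618)*(3804 + 741) = 6979*4545 = 31719555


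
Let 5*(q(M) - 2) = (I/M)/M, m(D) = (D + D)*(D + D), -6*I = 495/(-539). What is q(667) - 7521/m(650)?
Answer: 73518564216719/36841258090000 ≈ 1.9956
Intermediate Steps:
I = 15/98 (I = -165/(2*(-539)) = -165*(-1)/(2*539) = -⅙*(-45/49) = 15/98 ≈ 0.15306)
m(D) = 4*D² (m(D) = (2*D)*(2*D) = 4*D²)
q(M) = 2 + 3/(98*M²) (q(M) = 2 + ((15/(98*M))/M)/5 = 2 + (15/(98*M²))/5 = 2 + 3/(98*M²))
q(667) - 7521/m(650) = (2 + (3/98)/667²) - 7521/(4*650²) = (2 + (3/98)*(1/444889)) - 7521/(4*422500) = (2 + 3/43599122) - 7521/1690000 = 87198247/43599122 - 7521*1/1690000 = 87198247/43599122 - 7521/1690000 = 73518564216719/36841258090000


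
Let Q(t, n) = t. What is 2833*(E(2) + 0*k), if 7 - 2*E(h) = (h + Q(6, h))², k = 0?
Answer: -161481/2 ≈ -80741.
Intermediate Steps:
E(h) = 7/2 - (6 + h)²/2 (E(h) = 7/2 - (h + 6)²/2 = 7/2 - (6 + h)²/2)
2833*(E(2) + 0*k) = 2833*((7/2 - (6 + 2)²/2) + 0*0) = 2833*((7/2 - ½*8²) + 0) = 2833*((7/2 - ½*64) + 0) = 2833*((7/2 - 32) + 0) = 2833*(-57/2 + 0) = 2833*(-57/2) = -161481/2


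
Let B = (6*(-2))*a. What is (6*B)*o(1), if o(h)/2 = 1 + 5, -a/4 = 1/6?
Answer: 576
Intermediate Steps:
a = -⅔ (a = -4/6 = -4*⅙ = -⅔ ≈ -0.66667)
o(h) = 12 (o(h) = 2*(1 + 5) = 2*6 = 12)
B = 8 (B = (6*(-2))*(-⅔) = -12*(-⅔) = 8)
(6*B)*o(1) = (6*8)*12 = 48*12 = 576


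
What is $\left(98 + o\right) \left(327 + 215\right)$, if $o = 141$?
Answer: $129538$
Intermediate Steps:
$\left(98 + o\right) \left(327 + 215\right) = \left(98 + 141\right) \left(327 + 215\right) = 239 \cdot 542 = 129538$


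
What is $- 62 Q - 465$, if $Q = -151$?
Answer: $8897$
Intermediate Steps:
$- 62 Q - 465 = \left(-62\right) \left(-151\right) - 465 = 9362 - 465 = 8897$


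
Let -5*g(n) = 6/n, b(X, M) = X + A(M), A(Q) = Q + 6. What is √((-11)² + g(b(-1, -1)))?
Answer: √12070/10 ≈ 10.986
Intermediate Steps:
A(Q) = 6 + Q
b(X, M) = 6 + M + X (b(X, M) = X + (6 + M) = 6 + M + X)
g(n) = -6/(5*n)
√((-11)² + g(b(-1, -1))) = √((-11)² - 6/(5*(6 - 1 - 1))) = √(121 - 6/5/4) = √(121 - 6/5*¼) = √(121 - 3/10) = √(1207/10) = √12070/10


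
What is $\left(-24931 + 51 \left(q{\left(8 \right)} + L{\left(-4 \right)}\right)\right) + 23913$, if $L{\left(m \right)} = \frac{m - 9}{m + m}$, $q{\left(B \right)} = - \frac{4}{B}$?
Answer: $- \frac{7685}{8} \approx -960.63$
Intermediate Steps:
$L{\left(m \right)} = \frac{-9 + m}{2 m}$
$\left(-24931 + 51 \left(q{\left(8 \right)} + L{\left(-4 \right)}\right)\right) + 23913 = \left(-24931 + 51 \left(- \frac{4}{8} + \frac{-9 - 4}{2 \left(-4\right)}\right)\right) + 23913 = \left(-24931 + 51 \left(\left(-4\right) \frac{1}{8} + \frac{1}{2} \left(- \frac{1}{4}\right) \left(-13\right)\right)\right) + 23913 = \left(-24931 + 51 \left(- \frac{1}{2} + \frac{13}{8}\right)\right) + 23913 = \left(-24931 + 51 \cdot \frac{9}{8}\right) + 23913 = \left(-24931 + \frac{459}{8}\right) + 23913 = - \frac{198989}{8} + 23913 = - \frac{7685}{8}$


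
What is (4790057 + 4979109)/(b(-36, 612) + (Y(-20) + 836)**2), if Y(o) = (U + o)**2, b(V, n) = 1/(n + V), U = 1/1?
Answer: 5627039616/825297985 ≈ 6.8182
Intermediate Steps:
U = 1 (U = 1*1 = 1)
b(V, n) = 1/(V + n)
Y(o) = (1 + o)**2
(4790057 + 4979109)/(b(-36, 612) + (Y(-20) + 836)**2) = (4790057 + 4979109)/(1/(-36 + 612) + ((1 - 20)**2 + 836)**2) = 9769166/(1/576 + ((-19)**2 + 836)**2) = 9769166/(1/576 + (361 + 836)**2) = 9769166/(1/576 + 1197**2) = 9769166/(1/576 + 1432809) = 9769166/(825297985/576) = 9769166*(576/825297985) = 5627039616/825297985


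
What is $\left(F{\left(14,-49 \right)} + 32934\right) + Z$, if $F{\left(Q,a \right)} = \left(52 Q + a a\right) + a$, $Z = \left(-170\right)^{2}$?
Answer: $64914$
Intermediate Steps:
$Z = 28900$
$F{\left(Q,a \right)} = a + a^{2} + 52 Q$ ($F{\left(Q,a \right)} = \left(52 Q + a^{2}\right) + a = \left(a^{2} + 52 Q\right) + a = a + a^{2} + 52 Q$)
$\left(F{\left(14,-49 \right)} + 32934\right) + Z = \left(\left(-49 + \left(-49\right)^{2} + 52 \cdot 14\right) + 32934\right) + 28900 = \left(\left(-49 + 2401 + 728\right) + 32934\right) + 28900 = \left(3080 + 32934\right) + 28900 = 36014 + 28900 = 64914$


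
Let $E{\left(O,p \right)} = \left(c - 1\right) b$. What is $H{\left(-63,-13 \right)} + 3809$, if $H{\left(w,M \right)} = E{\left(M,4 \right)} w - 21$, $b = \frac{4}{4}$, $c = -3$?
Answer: $4040$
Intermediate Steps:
$b = 1$ ($b = 4 \cdot \frac{1}{4} = 1$)
$E{\left(O,p \right)} = -4$ ($E{\left(O,p \right)} = \left(-3 - 1\right) 1 = \left(-4\right) 1 = -4$)
$H{\left(w,M \right)} = -21 - 4 w$ ($H{\left(w,M \right)} = - 4 w - 21 = -21 - 4 w$)
$H{\left(-63,-13 \right)} + 3809 = \left(-21 - -252\right) + 3809 = \left(-21 + 252\right) + 3809 = 231 + 3809 = 4040$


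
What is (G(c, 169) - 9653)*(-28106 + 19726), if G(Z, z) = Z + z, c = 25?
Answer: 79266420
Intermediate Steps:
(G(c, 169) - 9653)*(-28106 + 19726) = ((25 + 169) - 9653)*(-28106 + 19726) = (194 - 9653)*(-8380) = -9459*(-8380) = 79266420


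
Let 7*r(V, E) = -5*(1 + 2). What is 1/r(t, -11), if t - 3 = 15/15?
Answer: -7/15 ≈ -0.46667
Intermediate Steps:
t = 4 (t = 3 + 15/15 = 3 + 15*(1/15) = 3 + 1 = 4)
r(V, E) = -15/7 (r(V, E) = (-5*(1 + 2))/7 = (-5*3)/7 = (1/7)*(-15) = -15/7)
1/r(t, -11) = 1/(-15/7) = -7/15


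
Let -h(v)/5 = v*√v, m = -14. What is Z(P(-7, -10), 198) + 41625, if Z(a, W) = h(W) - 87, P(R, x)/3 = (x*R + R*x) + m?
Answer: 41538 - 2970*√22 ≈ 27607.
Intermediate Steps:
h(v) = -5*v^(3/2) (h(v) = -5*v*√v = -5*v^(3/2))
P(R, x) = -42 + 6*R*x (P(R, x) = 3*((x*R + R*x) - 14) = 3*((R*x + R*x) - 14) = 3*(2*R*x - 14) = 3*(-14 + 2*R*x) = -42 + 6*R*x)
Z(a, W) = -87 - 5*W^(3/2) (Z(a, W) = -5*W^(3/2) - 87 = -87 - 5*W^(3/2))
Z(P(-7, -10), 198) + 41625 = (-87 - 2970*√22) + 41625 = 41538 - 2970*√22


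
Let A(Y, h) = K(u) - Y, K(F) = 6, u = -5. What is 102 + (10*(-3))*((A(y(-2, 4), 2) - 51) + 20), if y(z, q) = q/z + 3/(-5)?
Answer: 774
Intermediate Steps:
y(z, q) = -⅗ + q/z (y(z, q) = q/z + 3*(-⅕) = q/z - ⅗ = -⅗ + q/z)
A(Y, h) = 6 - Y
102 + (10*(-3))*((A(y(-2, 4), 2) - 51) + 20) = 102 + (10*(-3))*(((6 - (-⅗ + 4/(-2))) - 51) + 20) = 102 - 30*(((6 - (-⅗ + 4*(-½))) - 51) + 20) = 102 - 30*(((6 - (-⅗ - 2)) - 51) + 20) = 102 - 30*(((6 - 1*(-13/5)) - 51) + 20) = 102 - 30*(((6 + 13/5) - 51) + 20) = 102 - 30*((43/5 - 51) + 20) = 102 - 30*(-212/5 + 20) = 102 - 30*(-112/5) = 102 + 672 = 774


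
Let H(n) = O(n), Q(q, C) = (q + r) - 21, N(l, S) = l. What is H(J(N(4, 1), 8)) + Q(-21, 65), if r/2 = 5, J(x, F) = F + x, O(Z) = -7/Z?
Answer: -391/12 ≈ -32.583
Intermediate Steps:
r = 10 (r = 2*5 = 10)
Q(q, C) = -11 + q (Q(q, C) = (q + 10) - 21 = (10 + q) - 21 = -11 + q)
H(n) = -7/n
H(J(N(4, 1), 8)) + Q(-21, 65) = -7/(8 + 4) + (-11 - 21) = -7/12 - 32 = -391/12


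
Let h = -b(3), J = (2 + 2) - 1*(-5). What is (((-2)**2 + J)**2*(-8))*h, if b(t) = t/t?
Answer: 1352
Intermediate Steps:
J = 9 (J = 4 + 5 = 9)
b(t) = 1
h = -1 (h = -1*1 = -1)
(((-2)**2 + J)**2*(-8))*h = (((-2)**2 + 9)**2*(-8))*(-1) = ((4 + 9)**2*(-8))*(-1) = (13**2*(-8))*(-1) = (169*(-8))*(-1) = -1352*(-1) = 1352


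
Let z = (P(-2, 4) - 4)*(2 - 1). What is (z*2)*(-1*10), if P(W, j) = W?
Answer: 120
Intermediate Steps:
z = -6 (z = (-2 - 4)*(2 - 1) = -6*1 = -6)
(z*2)*(-1*10) = (-6*2)*(-1*10) = -12*(-10) = 120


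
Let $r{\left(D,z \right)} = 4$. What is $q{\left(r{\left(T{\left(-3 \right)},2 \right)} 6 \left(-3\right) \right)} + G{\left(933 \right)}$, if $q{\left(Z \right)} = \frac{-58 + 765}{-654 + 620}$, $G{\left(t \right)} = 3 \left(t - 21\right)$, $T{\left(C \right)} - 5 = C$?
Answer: $\frac{92317}{34} \approx 2715.2$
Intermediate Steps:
$T{\left(C \right)} = 5 + C$
$G{\left(t \right)} = -63 + 3 t$ ($G{\left(t \right)} = 3 \left(-21 + t\right) = -63 + 3 t$)
$q{\left(Z \right)} = - \frac{707}{34}$ ($q{\left(Z \right)} = \frac{707}{-34} = 707 \left(- \frac{1}{34}\right) = - \frac{707}{34}$)
$q{\left(r{\left(T{\left(-3 \right)},2 \right)} 6 \left(-3\right) \right)} + G{\left(933 \right)} = - \frac{707}{34} + \left(-63 + 3 \cdot 933\right) = - \frac{707}{34} + \left(-63 + 2799\right) = - \frac{707}{34} + 2736 = \frac{92317}{34}$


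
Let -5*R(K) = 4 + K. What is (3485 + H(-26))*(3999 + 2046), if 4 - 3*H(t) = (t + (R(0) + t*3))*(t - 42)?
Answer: 6715189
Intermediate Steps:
R(K) = -⅘ - K/5 (R(K) = -(4 + K)/5 = -⅘ - K/5)
H(t) = 4/3 - (-42 + t)*(-⅘ + 4*t)/3 (H(t) = 4/3 - (t + ((-⅘ - ⅕*0) + t*3))*(t - 42)/3 = 4/3 - (t + ((-⅘ + 0) + 3*t))*(-42 + t)/3 = 4/3 - (t + (-⅘ + 3*t))*(-42 + t)/3 = 4/3 - (-⅘ + 4*t)*(-42 + t)/3 = 4/3 - (-42 + t)*(-⅘ + 4*t)/3)
(3485 + H(-26))*(3999 + 2046) = (3485 + (-148/15 - 4/3*(-26)² + (844/15)*(-26)))*(3999 + 2046) = (3485 + (-148/15 - 4/3*676 - 21944/15))*6045 = (3485 + (-148/15 - 2704/3 - 21944/15))*6045 = (3485 - 35612/15)*6045 = (16663/15)*6045 = 6715189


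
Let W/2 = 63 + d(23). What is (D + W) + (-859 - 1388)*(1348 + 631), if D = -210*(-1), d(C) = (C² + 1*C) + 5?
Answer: -4445363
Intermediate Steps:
d(C) = 5 + C + C² (d(C) = (C² + C) + 5 = (C + C²) + 5 = 5 + C + C²)
D = 210
W = 1240 (W = 2*(63 + (5 + 23 + 23²)) = 2*(63 + (5 + 23 + 529)) = 2*(63 + 557) = 2*620 = 1240)
(D + W) + (-859 - 1388)*(1348 + 631) = (210 + 1240) + (-859 - 1388)*(1348 + 631) = 1450 - 2247*1979 = 1450 - 4446813 = -4445363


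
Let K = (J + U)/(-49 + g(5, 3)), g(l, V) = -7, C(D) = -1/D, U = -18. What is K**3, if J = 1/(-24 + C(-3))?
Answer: 6128487/183250432 ≈ 0.033443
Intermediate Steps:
J = -3/71 (J = 1/(-24 - 1/(-3)) = 1/(-24 - 1*(-1/3)) = 1/(-24 + 1/3) = 1/(-71/3) = -3/71 ≈ -0.042253)
K = 183/568 (K = (-3/71 - 18)/(-49 - 7) = -1281/71/(-56) = -1281/71*(-1/56) = 183/568 ≈ 0.32218)
K**3 = (183/568)**3 = 6128487/183250432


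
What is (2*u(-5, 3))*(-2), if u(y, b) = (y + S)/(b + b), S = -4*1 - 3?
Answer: 8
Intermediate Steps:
S = -7 (S = -4 - 3 = -7)
u(y, b) = (-7 + y)/(2*b) (u(y, b) = (y - 7)/(b + b) = (-7 + y)/((2*b)) = (-7 + y)*(1/(2*b)) = (-7 + y)/(2*b))
(2*u(-5, 3))*(-2) = (2*((½)*(-7 - 5)/3))*(-2) = (2*((½)*(⅓)*(-12)))*(-2) = (2*(-2))*(-2) = -4*(-2) = 8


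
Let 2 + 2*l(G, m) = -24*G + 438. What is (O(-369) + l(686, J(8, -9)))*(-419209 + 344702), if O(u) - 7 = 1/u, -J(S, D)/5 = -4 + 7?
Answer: 220137190088/369 ≈ 5.9658e+8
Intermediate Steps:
J(S, D) = -15 (J(S, D) = -5*(-4 + 7) = -5*3 = -15)
l(G, m) = 218 - 12*G (l(G, m) = -1 + (-24*G + 438)/2 = -1 + (438 - 24*G)/2 = -1 + (219 - 12*G) = 218 - 12*G)
O(u) = 7 + 1/u
(O(-369) + l(686, J(8, -9)))*(-419209 + 344702) = ((7 + 1/(-369)) + (218 - 12*686))*(-419209 + 344702) = ((7 - 1/369) + (218 - 8232))*(-74507) = (2582/369 - 8014)*(-74507) = -2954584/369*(-74507) = 220137190088/369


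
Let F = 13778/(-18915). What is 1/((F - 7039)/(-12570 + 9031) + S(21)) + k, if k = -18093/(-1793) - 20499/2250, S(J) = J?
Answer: 6498671820263/6347963935500 ≈ 1.0237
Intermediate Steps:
F = -13778/18915 (F = 13778*(-1/18915) = -13778/18915 ≈ -0.72842)
k = 8087/8250 (k = -18093*(-1/1793) - 20499*1/2250 = 111/11 - 6833/750 = 8087/8250 ≈ 0.98024)
1/((F - 7039)/(-12570 + 9031) + S(21)) + k = 1/((-13778/18915 - 7039)/(-12570 + 9031) + 21) + 8087/8250 = 1/(-133156463/18915/(-3539) + 21) + 8087/8250 = 1/(-133156463/18915*(-1/3539) + 21) + 8087/8250 = 1/(133156463/66940185 + 21) + 8087/8250 = 1/(1538900348/66940185) + 8087/8250 = 66940185/1538900348 + 8087/8250 = 6498671820263/6347963935500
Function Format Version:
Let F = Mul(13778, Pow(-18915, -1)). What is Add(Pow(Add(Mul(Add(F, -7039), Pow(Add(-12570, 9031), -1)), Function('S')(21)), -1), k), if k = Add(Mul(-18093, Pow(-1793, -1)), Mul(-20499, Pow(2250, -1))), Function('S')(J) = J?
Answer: Rational(6498671820263, 6347963935500) ≈ 1.0237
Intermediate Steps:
F = Rational(-13778, 18915) (F = Mul(13778, Rational(-1, 18915)) = Rational(-13778, 18915) ≈ -0.72842)
k = Rational(8087, 8250) (k = Add(Mul(-18093, Rational(-1, 1793)), Mul(-20499, Rational(1, 2250))) = Add(Rational(111, 11), Rational(-6833, 750)) = Rational(8087, 8250) ≈ 0.98024)
Add(Pow(Add(Mul(Add(F, -7039), Pow(Add(-12570, 9031), -1)), Function('S')(21)), -1), k) = Add(Pow(Add(Mul(Add(Rational(-13778, 18915), -7039), Pow(Add(-12570, 9031), -1)), 21), -1), Rational(8087, 8250)) = Add(Pow(Add(Mul(Rational(-133156463, 18915), Pow(-3539, -1)), 21), -1), Rational(8087, 8250)) = Add(Pow(Add(Mul(Rational(-133156463, 18915), Rational(-1, 3539)), 21), -1), Rational(8087, 8250)) = Add(Pow(Add(Rational(133156463, 66940185), 21), -1), Rational(8087, 8250)) = Add(Pow(Rational(1538900348, 66940185), -1), Rational(8087, 8250)) = Add(Rational(66940185, 1538900348), Rational(8087, 8250)) = Rational(6498671820263, 6347963935500)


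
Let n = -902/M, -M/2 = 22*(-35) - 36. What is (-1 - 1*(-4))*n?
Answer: -1353/806 ≈ -1.6787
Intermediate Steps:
M = 1612 (M = -2*(22*(-35) - 36) = -2*(-770 - 36) = -2*(-806) = 1612)
n = -451/806 (n = -902/1612 = -902*1/1612 = -451/806 ≈ -0.55955)
(-1 - 1*(-4))*n = (-1 - 1*(-4))*(-451/806) = (-1 + 4)*(-451/806) = 3*(-451/806) = -1353/806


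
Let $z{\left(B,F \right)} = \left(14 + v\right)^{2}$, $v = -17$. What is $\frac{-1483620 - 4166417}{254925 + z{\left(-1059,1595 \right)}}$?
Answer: $- \frac{5650037}{254934} \approx -22.163$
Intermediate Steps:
$z{\left(B,F \right)} = 9$ ($z{\left(B,F \right)} = \left(14 - 17\right)^{2} = \left(-3\right)^{2} = 9$)
$\frac{-1483620 - 4166417}{254925 + z{\left(-1059,1595 \right)}} = \frac{-1483620 - 4166417}{254925 + 9} = - \frac{5650037}{254934}$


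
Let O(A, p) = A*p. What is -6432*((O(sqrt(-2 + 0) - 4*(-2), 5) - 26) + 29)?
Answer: -276576 - 32160*I*sqrt(2) ≈ -2.7658e+5 - 45481.0*I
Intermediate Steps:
-6432*((O(sqrt(-2 + 0) - 4*(-2), 5) - 26) + 29) = -6432*(((sqrt(-2 + 0) - 4*(-2))*5 - 26) + 29) = -6432*(((sqrt(-2) + 8)*5 - 26) + 29) = -6432*(((I*sqrt(2) + 8)*5 - 26) + 29) = -6432*(((8 + I*sqrt(2))*5 - 26) + 29) = -6432*(((40 + 5*I*sqrt(2)) - 26) + 29) = -6432*((14 + 5*I*sqrt(2)) + 29) = -6432*(43 + 5*I*sqrt(2)) = -276576 - 32160*I*sqrt(2)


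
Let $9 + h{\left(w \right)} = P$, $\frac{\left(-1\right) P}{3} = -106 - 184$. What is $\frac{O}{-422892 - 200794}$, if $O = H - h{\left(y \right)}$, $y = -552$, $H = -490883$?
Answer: $\frac{245872}{311843} \approx 0.78845$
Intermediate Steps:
$P = 870$ ($P = - 3 \left(-106 - 184\right) = \left(-3\right) \left(-290\right) = 870$)
$h{\left(w \right)} = 861$ ($h{\left(w \right)} = -9 + 870 = 861$)
$O = -491744$ ($O = -490883 - 861 = -491744$)
$\frac{O}{-422892 - 200794} = - \frac{491744}{-422892 - 200794} = - \frac{491744}{-623686} = \left(-491744\right) \left(- \frac{1}{623686}\right) = \frac{245872}{311843}$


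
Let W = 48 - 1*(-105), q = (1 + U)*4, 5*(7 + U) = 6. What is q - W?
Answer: -861/5 ≈ -172.20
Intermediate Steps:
U = -29/5 (U = -7 + (⅕)*6 = -7 + 6/5 = -29/5 ≈ -5.8000)
q = -96/5 (q = (1 - 29/5)*4 = -24/5*4 = -96/5 ≈ -19.200)
W = 153 (W = 48 + 105 = 153)
q - W = -96/5 - 1*153 = -96/5 - 153 = -861/5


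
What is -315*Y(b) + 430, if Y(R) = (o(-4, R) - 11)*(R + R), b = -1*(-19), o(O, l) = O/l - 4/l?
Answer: 137140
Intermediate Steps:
o(O, l) = -4/l + O/l
b = 19
Y(R) = 2*R*(-11 - 8/R) (Y(R) = ((-4 - 4)/R - 11)*(R + R) = (-8/R - 11)*(2*R) = (-11 - 8/R)*(2*R) = 2*R*(-11 - 8/R))
-315*Y(b) + 430 = -315*(-16 - 22*19) + 430 = -315*(-16 - 418) + 430 = -315*(-434) + 430 = 136710 + 430 = 137140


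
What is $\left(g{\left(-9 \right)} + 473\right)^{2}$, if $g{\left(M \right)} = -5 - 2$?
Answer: $217156$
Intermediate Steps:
$g{\left(M \right)} = -7$
$\left(g{\left(-9 \right)} + 473\right)^{2} = \left(-7 + 473\right)^{2} = 466^{2} = 217156$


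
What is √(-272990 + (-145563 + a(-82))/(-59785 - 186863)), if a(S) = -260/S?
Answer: I*√6979249405691568114/5056284 ≈ 522.48*I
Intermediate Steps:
√(-272990 + (-145563 + a(-82))/(-59785 - 186863)) = √(-272990 + (-145563 - 260/(-82))/(-59785 - 186863)) = √(-272990 + (-145563 - 260*(-1/82))/(-246648)) = √(-272990 + (-145563 + 130/41)*(-1/246648)) = √(-272990 - 5967953/41*(-1/246648)) = √(-272990 + 5967953/10112568) = √(-2760623970367/10112568) = I*√6979249405691568114/5056284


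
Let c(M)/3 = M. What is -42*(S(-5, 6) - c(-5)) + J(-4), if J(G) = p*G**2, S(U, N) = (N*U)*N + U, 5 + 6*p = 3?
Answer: 21404/3 ≈ 7134.7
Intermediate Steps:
p = -1/3 (p = -5/6 + (1/6)*3 = -5/6 + 1/2 = -1/3 ≈ -0.33333)
S(U, N) = U + U*N**2 (S(U, N) = U*N**2 + U = U + U*N**2)
c(M) = 3*M
J(G) = -G**2/3
-42*(S(-5, 6) - c(-5)) + J(-4) = -42*(-5*(1 + 6**2) - 3*(-5)) - 1/3*(-4)**2 = -42*(-5*(1 + 36) - 1*(-15)) - 1/3*16 = -42*(-5*37 + 15) - 16/3 = -42*(-185 + 15) - 16/3 = -42*(-170) - 16/3 = 7140 - 16/3 = 21404/3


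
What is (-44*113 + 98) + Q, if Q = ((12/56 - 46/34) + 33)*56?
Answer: -52526/17 ≈ -3089.8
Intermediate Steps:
Q = 30332/17 (Q = ((12*(1/56) - 46*1/34) + 33)*56 = ((3/14 - 23/17) + 33)*56 = (-271/238 + 33)*56 = (7583/238)*56 = 30332/17 ≈ 1784.2)
(-44*113 + 98) + Q = (-44*113 + 98) + 30332/17 = (-4972 + 98) + 30332/17 = -4874 + 30332/17 = -52526/17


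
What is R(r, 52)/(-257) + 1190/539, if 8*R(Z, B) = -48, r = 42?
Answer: 44152/19789 ≈ 2.2311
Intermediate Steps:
R(Z, B) = -6 (R(Z, B) = (1/8)*(-48) = -6)
R(r, 52)/(-257) + 1190/539 = -6/(-257) + 1190/539 = -6*(-1/257) + 1190*(1/539) = 6/257 + 170/77 = 44152/19789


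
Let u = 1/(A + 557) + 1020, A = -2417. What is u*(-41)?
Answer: -77785159/1860 ≈ -41820.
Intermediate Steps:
u = 1897199/1860 (u = 1/(-2417 + 557) + 1020 = 1/(-1860) + 1020 = -1/1860 + 1020 = 1897199/1860 ≈ 1020.0)
u*(-41) = (1897199/1860)*(-41) = -77785159/1860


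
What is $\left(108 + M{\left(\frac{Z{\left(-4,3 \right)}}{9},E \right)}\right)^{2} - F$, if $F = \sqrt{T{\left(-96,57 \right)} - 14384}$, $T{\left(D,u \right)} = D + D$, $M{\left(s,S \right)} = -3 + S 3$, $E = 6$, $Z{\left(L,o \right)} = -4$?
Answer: $15129 - 4 i \sqrt{911} \approx 15129.0 - 120.73 i$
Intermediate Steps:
$M{\left(s,S \right)} = -3 + 3 S$
$T{\left(D,u \right)} = 2 D$
$F = 4 i \sqrt{911}$ ($F = \sqrt{2 \left(-96\right) - 14384} = \sqrt{-192 - 14384} = \sqrt{-14576} = 4 i \sqrt{911} \approx 120.73 i$)
$\left(108 + M{\left(\frac{Z{\left(-4,3 \right)}}{9},E \right)}\right)^{2} - F = \left(108 + \left(-3 + 3 \cdot 6\right)\right)^{2} - 4 i \sqrt{911} = \left(108 + \left(-3 + 18\right)\right)^{2} - 4 i \sqrt{911} = \left(108 + 15\right)^{2} - 4 i \sqrt{911} = 123^{2} - 4 i \sqrt{911} = 15129 - 4 i \sqrt{911}$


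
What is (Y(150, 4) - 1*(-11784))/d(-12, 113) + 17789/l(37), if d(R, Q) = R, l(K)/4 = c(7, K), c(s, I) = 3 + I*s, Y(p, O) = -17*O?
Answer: -3016225/3144 ≈ -959.36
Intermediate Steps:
l(K) = 12 + 28*K (l(K) = 4*(3 + K*7) = 4*(3 + 7*K) = 12 + 28*K)
(Y(150, 4) - 1*(-11784))/d(-12, 113) + 17789/l(37) = (-17*4 - 1*(-11784))/(-12) + 17789/(12 + 28*37) = (-68 + 11784)*(-1/12) + 17789/(12 + 1036) = 11716*(-1/12) + 17789/1048 = -2929/3 + 17789*(1/1048) = -2929/3 + 17789/1048 = -3016225/3144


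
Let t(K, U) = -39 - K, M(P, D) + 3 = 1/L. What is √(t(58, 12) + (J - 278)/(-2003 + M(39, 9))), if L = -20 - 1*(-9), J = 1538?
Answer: I*√47540240053/22067 ≈ 9.8807*I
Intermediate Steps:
L = -11 (L = -20 + 9 = -11)
M(P, D) = -34/11 (M(P, D) = -3 + 1/(-11) = -3 - 1/11 = -34/11)
√(t(58, 12) + (J - 278)/(-2003 + M(39, 9))) = √((-39 - 1*58) + (1538 - 278)/(-2003 - 34/11)) = √((-39 - 58) + 1260/(-22067/11)) = √(-97 + 1260*(-11/22067)) = √(-97 - 13860/22067) = √(-2154359/22067) = I*√47540240053/22067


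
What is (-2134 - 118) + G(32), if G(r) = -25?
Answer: -2277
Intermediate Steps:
(-2134 - 118) + G(32) = (-2134 - 118) - 25 = -2252 - 25 = -2277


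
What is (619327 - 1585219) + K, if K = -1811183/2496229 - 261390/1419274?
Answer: -1710998597820879442/1771416458873 ≈ -9.6589e+5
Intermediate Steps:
K = -1611527119726/1771416458873 (K = -1811183*1/2496229 - 261390*1/1419274 = -1811183/2496229 - 130695/709637 = -1611527119726/1771416458873 ≈ -0.90974)
(619327 - 1585219) + K = (619327 - 1585219) - 1611527119726/1771416458873 = -965892 - 1611527119726/1771416458873 = -1710998597820879442/1771416458873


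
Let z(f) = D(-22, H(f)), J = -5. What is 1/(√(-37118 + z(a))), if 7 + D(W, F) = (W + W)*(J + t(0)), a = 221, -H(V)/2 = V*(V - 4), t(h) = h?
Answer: -I*√305/3355 ≈ -0.0052054*I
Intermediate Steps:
H(V) = -2*V*(-4 + V) (H(V) = -2*V*(V - 4) = -2*V*(-4 + V))
D(W, F) = -7 - 10*W (D(W, F) = -7 + (W + W)*(-5 + 0) = -7 + (2*W)*(-5) = -7 - 10*W)
z(f) = 213 (z(f) = -7 - 10*(-22) = -7 + 220 = 213)
1/(√(-37118 + z(a))) = 1/(√(-37118 + 213)) = 1/(√(-36905)) = 1/(11*I*√305) = -I*√305/3355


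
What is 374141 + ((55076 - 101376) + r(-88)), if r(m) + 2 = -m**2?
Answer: 320095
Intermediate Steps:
r(m) = -2 - m**2
374141 + ((55076 - 101376) + r(-88)) = 374141 + ((55076 - 101376) + (-2 - 1*(-88)**2)) = 374141 + (-46300 + (-2 - 1*7744)) = 374141 + (-46300 + (-2 - 7744)) = 374141 + (-46300 - 7746) = 374141 - 54046 = 320095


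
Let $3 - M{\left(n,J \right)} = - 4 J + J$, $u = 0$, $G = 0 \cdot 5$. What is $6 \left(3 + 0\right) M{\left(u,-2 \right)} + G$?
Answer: $-54$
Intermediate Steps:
$G = 0$
$M{\left(n,J \right)} = 3 + 3 J$ ($M{\left(n,J \right)} = 3 - \left(- 4 J + J\right) = 3 - - 3 J = 3 + 3 J$)
$6 \left(3 + 0\right) M{\left(u,-2 \right)} + G = 6 \left(3 + 0\right) \left(3 + 3 \left(-2\right)\right) + 0 = 6 \cdot 3 \left(3 - 6\right) + 0 = 18 \left(-3\right) + 0 = -54 + 0 = -54$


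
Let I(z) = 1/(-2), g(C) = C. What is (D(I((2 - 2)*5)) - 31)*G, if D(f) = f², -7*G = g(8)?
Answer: 246/7 ≈ 35.143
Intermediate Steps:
I(z) = -½
G = -8/7 (G = -⅐*8 = -8/7 ≈ -1.1429)
(D(I((2 - 2)*5)) - 31)*G = ((-½)² - 31)*(-8/7) = (¼ - 31)*(-8/7) = -123/4*(-8/7) = 246/7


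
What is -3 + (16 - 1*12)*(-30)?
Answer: -123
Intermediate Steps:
-3 + (16 - 1*12)*(-30) = -3 + (16 - 12)*(-30) = -3 + 4*(-30) = -3 - 120 = -123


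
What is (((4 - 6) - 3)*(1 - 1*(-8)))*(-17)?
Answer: 765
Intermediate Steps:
(((4 - 6) - 3)*(1 - 1*(-8)))*(-17) = ((-2 - 3)*(1 + 8))*(-17) = -5*9*(-17) = -45*(-17) = 765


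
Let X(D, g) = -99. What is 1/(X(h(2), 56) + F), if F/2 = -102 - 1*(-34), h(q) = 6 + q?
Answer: -1/235 ≈ -0.0042553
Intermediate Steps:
F = -136 (F = 2*(-102 - 1*(-34)) = 2*(-102 + 34) = 2*(-68) = -136)
1/(X(h(2), 56) + F) = 1/(-99 - 136) = 1/(-235) = -1/235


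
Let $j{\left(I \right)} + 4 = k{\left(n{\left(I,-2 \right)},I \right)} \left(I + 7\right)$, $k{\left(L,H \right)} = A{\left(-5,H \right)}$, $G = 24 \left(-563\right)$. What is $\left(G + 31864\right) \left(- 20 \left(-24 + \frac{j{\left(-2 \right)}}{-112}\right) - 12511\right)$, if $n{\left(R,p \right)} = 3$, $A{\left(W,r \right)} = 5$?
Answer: $-220724092$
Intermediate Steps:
$G = -13512$
$k{\left(L,H \right)} = 5$
$j{\left(I \right)} = 31 + 5 I$ ($j{\left(I \right)} = -4 + 5 \left(I + 7\right) = -4 + 5 \left(7 + I\right) = -4 + \left(35 + 5 I\right) = 31 + 5 I$)
$\left(G + 31864\right) \left(- 20 \left(-24 + \frac{j{\left(-2 \right)}}{-112}\right) - 12511\right) = \left(-13512 + 31864\right) \left(- 20 \left(-24 + \frac{31 + 5 \left(-2\right)}{-112}\right) - 12511\right) = 18352 \left(- 20 \left(-24 + \left(31 - 10\right) \left(- \frac{1}{112}\right)\right) - 12511\right) = 18352 \left(- 20 \left(-24 + 21 \left(- \frac{1}{112}\right)\right) - 12511\right) = 18352 \left(- 20 \left(-24 - \frac{3}{16}\right) - 12511\right) = 18352 \left(\left(-20\right) \left(- \frac{387}{16}\right) - 12511\right) = 18352 \left(\frac{1935}{4} - 12511\right) = 18352 \left(- \frac{48109}{4}\right) = -220724092$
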